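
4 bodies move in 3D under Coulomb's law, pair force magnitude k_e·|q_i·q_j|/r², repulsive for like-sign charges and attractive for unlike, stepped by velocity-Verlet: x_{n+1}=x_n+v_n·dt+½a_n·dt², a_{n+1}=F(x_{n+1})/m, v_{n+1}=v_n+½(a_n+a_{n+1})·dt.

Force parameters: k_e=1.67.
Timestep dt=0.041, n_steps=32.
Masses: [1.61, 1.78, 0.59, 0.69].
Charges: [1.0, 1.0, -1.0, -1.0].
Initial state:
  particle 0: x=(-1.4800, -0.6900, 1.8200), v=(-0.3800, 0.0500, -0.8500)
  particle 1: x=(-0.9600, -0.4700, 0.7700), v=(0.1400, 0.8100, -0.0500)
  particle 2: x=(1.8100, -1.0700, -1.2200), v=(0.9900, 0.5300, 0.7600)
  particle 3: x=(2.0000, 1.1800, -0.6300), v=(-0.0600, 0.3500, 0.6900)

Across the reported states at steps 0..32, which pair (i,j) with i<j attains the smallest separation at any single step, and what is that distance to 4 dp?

step 0: x0=(-1.4800, -0.6900, 1.8200) x1=(-0.9600, -0.4700, 0.7700) x2=(1.8100, -1.0700, -1.2200) x3=(2.0000, 1.1800, -0.6300)
step 1: x0=(-1.4958, -0.6881, 1.7856) x1=(-0.9539, -0.4367, 0.7674) x2=(1.8503, -1.0486, -1.1888) x3=(1.9974, 1.1946, -0.6015)
step 2: x0=(-1.5120, -0.6863, 1.7523) x1=(-0.9471, -0.4031, 0.7637) x2=(1.8901, -1.0281, -1.1574) x3=(1.9944, 1.2097, -0.5726)
step 3: x0=(-1.5287, -0.6849, 1.7198) x1=(-0.9396, -0.3692, 0.7589) x2=(1.9293, -1.0082, -1.1258) x3=(1.9911, 1.2254, -0.5433)
step 4: x0=(-1.5460, -0.6838, 1.6884) x1=(-0.9312, -0.3349, 0.7531) x2=(1.9680, -0.9892, -1.0941) x3=(1.9874, 1.2415, -0.5136)
step 5: x0=(-1.5637, -0.6830, 1.6578) x1=(-0.9221, -0.3003, 0.7462) x2=(2.0062, -0.9709, -1.0623) x3=(1.9832, 1.2582, -0.4835)
step 6: x0=(-1.5820, -0.6826, 1.6282) x1=(-0.9121, -0.2653, 0.7384) x2=(2.0438, -0.9534, -1.0304) x3=(1.9787, 1.2753, -0.4530)
step 7: x0=(-1.6009, -0.6827, 1.5994) x1=(-0.9012, -0.2298, 0.7296) x2=(2.0810, -0.9367, -0.9984) x3=(1.9737, 1.2930, -0.4221)
step 8: x0=(-1.6203, -0.6831, 1.5713) x1=(-0.8896, -0.1939, 0.7199) x2=(2.1178, -0.9208, -0.9663) x3=(1.9682, 1.3112, -0.3908)
step 9: x0=(-1.6403, -0.6840, 1.5440) x1=(-0.8770, -0.1576, 0.7094) x2=(2.1540, -0.9056, -0.9340) x3=(1.9622, 1.3299, -0.3591)
step 10: x0=(-1.6609, -0.6853, 1.5173) x1=(-0.8636, -0.1208, 0.6981) x2=(2.1898, -0.8912, -0.9017) x3=(1.9557, 1.3491, -0.3271)
step 11: x0=(-1.6819, -0.6870, 1.4913) x1=(-0.8494, -0.0835, 0.6861) x2=(2.2252, -0.8776, -0.8693) x3=(1.9487, 1.3688, -0.2946)
step 12: x0=(-1.7035, -0.6892, 1.4658) x1=(-0.8344, -0.0458, 0.6734) x2=(2.2601, -0.8647, -0.8369) x3=(1.9411, 1.3889, -0.2618)
step 13: x0=(-1.7256, -0.6918, 1.4408) x1=(-0.8186, -0.0076, 0.6600) x2=(2.2947, -0.8525, -0.8044) x3=(1.9329, 1.4095, -0.2287)
step 14: x0=(-1.7481, -0.6948, 1.4163) x1=(-0.8019, 0.0310, 0.6462) x2=(2.3288, -0.8410, -0.7718) x3=(1.9241, 1.4305, -0.1951)
step 15: x0=(-1.7711, -0.6983, 1.3921) x1=(-0.7846, 0.0701, 0.6318) x2=(2.3626, -0.8303, -0.7392) x3=(1.9147, 1.4519, -0.1612)
step 16: x0=(-1.7945, -0.7021, 1.3683) x1=(-0.7664, 0.1096, 0.6169) x2=(2.3960, -0.8202, -0.7065) x3=(1.9046, 1.4737, -0.1270)
step 17: x0=(-1.8183, -0.7063, 1.3449) x1=(-0.7476, 0.1495, 0.6016) x2=(2.4290, -0.8108, -0.6738) x3=(1.8939, 1.4959, -0.0924)
step 18: x0=(-1.8424, -0.7109, 1.3217) x1=(-0.7280, 0.1898, 0.5859) x2=(2.4616, -0.8021, -0.6410) x3=(1.8825, 1.5185, -0.0576)
step 19: x0=(-1.8668, -0.7157, 1.2987) x1=(-0.7077, 0.2305, 0.5699) x2=(2.4940, -0.7940, -0.6083) x3=(1.8703, 1.5414, -0.0224)
step 20: x0=(-1.8916, -0.7210, 1.2760) x1=(-0.6868, 0.2715, 0.5535) x2=(2.5259, -0.7865, -0.5755) x3=(1.8574, 1.5646, 0.0132)
step 21: x0=(-1.9166, -0.7265, 1.2535) x1=(-0.6653, 0.3130, 0.5369) x2=(2.5576, -0.7796, -0.5426) x3=(1.8438, 1.5881, 0.0490)
step 22: x0=(-1.9418, -0.7323, 1.2312) x1=(-0.6431, 0.3547, 0.5199) x2=(2.5889, -0.7732, -0.5098) x3=(1.8294, 1.6118, 0.0850)
step 23: x0=(-1.9673, -0.7383, 1.2090) x1=(-0.6202, 0.3968, 0.5027) x2=(2.6199, -0.7675, -0.4769) x3=(1.8142, 1.6358, 0.1214)
step 24: x0=(-1.9930, -0.7446, 1.1869) x1=(-0.5968, 0.4392, 0.4853) x2=(2.6506, -0.7622, -0.4440) x3=(1.7982, 1.6600, 0.1580)
step 25: x0=(-2.0189, -0.7511, 1.1650) x1=(-0.5728, 0.4819, 0.4677) x2=(2.6810, -0.7574, -0.4112) x3=(1.7814, 1.6845, 0.1949)
step 26: x0=(-2.0450, -0.7579, 1.1431) x1=(-0.5482, 0.5249, 0.4499) x2=(2.7112, -0.7531, -0.3783) x3=(1.7637, 1.7090, 0.2320)
step 27: x0=(-2.0712, -0.7648, 1.1214) x1=(-0.5230, 0.5682, 0.4319) x2=(2.7410, -0.7493, -0.3454) x3=(1.7451, 1.7337, 0.2693)
step 28: x0=(-2.0975, -0.7720, 1.0997) x1=(-0.4973, 0.6117, 0.4138) x2=(2.7705, -0.7459, -0.3125) x3=(1.7256, 1.7585, 0.3068)
step 29: x0=(-2.1240, -0.7793, 1.0782) x1=(-0.4710, 0.6555, 0.3956) x2=(2.7998, -0.7430, -0.2797) x3=(1.7051, 1.7834, 0.3444)
step 30: x0=(-2.1506, -0.7868, 1.0567) x1=(-0.4441, 0.6996, 0.3772) x2=(2.8288, -0.7404, -0.2468) x3=(1.6838, 1.8083, 0.3823)
step 31: x0=(-2.1772, -0.7944, 1.0352) x1=(-0.4167, 0.7439, 0.3587) x2=(2.8575, -0.7382, -0.2140) x3=(1.6614, 1.8332, 0.4202)
step 32: x0=(-2.2040, -0.8022, 1.0138) x1=(-0.3887, 0.7885, 0.3401) x2=(2.8860, -0.7363, -0.1812) x3=(1.6381, 1.8581, 0.4583)

pair (0,1), distance 1.1706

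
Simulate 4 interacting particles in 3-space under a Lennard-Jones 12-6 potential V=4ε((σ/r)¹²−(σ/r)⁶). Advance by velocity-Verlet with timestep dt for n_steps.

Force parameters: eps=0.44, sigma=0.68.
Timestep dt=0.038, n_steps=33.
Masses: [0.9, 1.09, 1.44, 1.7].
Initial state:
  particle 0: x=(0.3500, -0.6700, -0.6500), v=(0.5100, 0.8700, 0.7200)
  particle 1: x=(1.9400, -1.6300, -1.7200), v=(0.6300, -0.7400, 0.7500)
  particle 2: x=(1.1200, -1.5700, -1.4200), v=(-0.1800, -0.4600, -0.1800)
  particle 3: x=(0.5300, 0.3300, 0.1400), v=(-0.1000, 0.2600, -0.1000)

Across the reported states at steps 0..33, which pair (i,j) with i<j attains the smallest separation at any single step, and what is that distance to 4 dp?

pair (0,3), distance 0.6751

step 0: x0=(0.3500, -0.6700, -0.6500) x1=(1.9400, -1.6300, -1.7200) x2=(1.1200, -1.5700, -1.4200) x3=(0.5300, 0.3300, 0.1400)
step 1: x0=(0.3694, -0.6369, -0.6226) x1=(1.9630, -1.6581, -1.6912) x2=(1.1138, -1.5875, -1.4271) x3=(0.5262, 0.3398, 0.1362)
step 2: x0=(0.3890, -0.6036, -0.5951) x1=(1.9842, -1.6860, -1.6618) x2=(1.1090, -1.6051, -1.4345) x3=(0.5224, 0.3495, 0.1322)
step 3: x0=(0.4086, -0.5700, -0.5673) x1=(2.0038, -1.7137, -1.6319) x2=(1.1054, -1.6227, -1.4423) x3=(0.5185, 0.3590, 0.1281)
step 4: x0=(0.4284, -0.5361, -0.5393) x1=(2.0217, -1.7413, -1.6017) x2=(1.1030, -1.6404, -1.4502) x3=(0.5146, 0.3683, 0.1239)
step 5: x0=(0.4482, -0.5017, -0.5110) x1=(2.0381, -1.7687, -1.5713) x2=(1.1017, -1.6582, -1.4584) x3=(0.5107, 0.3773, 0.1194)
step 6: x0=(0.4681, -0.4666, -0.4822) x1=(2.0531, -1.7959, -1.5407) x2=(1.1015, -1.6762, -1.4666) x3=(0.5068, 0.3859, 0.1147)
step 7: x0=(0.4881, -0.4307, -0.4528) x1=(2.0667, -1.8230, -1.5100) x2=(1.1023, -1.6942, -1.4749) x3=(0.5028, 0.3941, 0.1096)
step 8: x0=(0.5081, -0.3938, -0.4227) x1=(2.0790, -1.8499, -1.4792) x2=(1.1040, -1.7124, -1.4832) x3=(0.4989, 0.4017, 0.1042)
step 9: x0=(0.5281, -0.3554, -0.3916) x1=(2.0902, -1.8766, -1.4485) x2=(1.1067, -1.7306, -1.4916) x3=(0.4949, 0.4085, 0.0982)
step 10: x0=(0.5480, -0.3152, -0.3594) x1=(2.1002, -1.9031, -1.4178) x2=(1.1101, -1.7490, -1.4998) x3=(0.4910, 0.4144, 0.0916)
step 11: x0=(0.5677, -0.2730, -0.3259) x1=(2.1091, -1.9295, -1.3871) x2=(1.1144, -1.7675, -1.5080) x3=(0.4872, 0.4191, 0.0844)
step 12: x0=(0.5873, -0.2289, -0.2914) x1=(2.1171, -1.9557, -1.3566) x2=(1.1195, -1.7861, -1.5161) x3=(0.4834, 0.4229, 0.0765)
step 13: x0=(0.6069, -0.1855, -0.2572) x1=(2.1241, -1.9818, -1.3263) x2=(1.1253, -1.8048, -1.5241) x3=(0.4797, 0.4270, 0.0689)
step 14: x0=(0.6287, -0.1521, -0.2284) x1=(2.1302, -2.0077, -1.2961) x2=(1.1317, -1.8236, -1.5319) x3=(0.4748, 0.4365, 0.0641)
step 15: x0=(0.6570, -0.1437, -0.2119) x1=(2.1355, -2.0334, -1.2661) x2=(1.1388, -1.8426, -1.5396) x3=(0.4665, 0.4591, 0.0659)
step 16: x0=(0.6903, -0.1514, -0.2029) x1=(2.1400, -2.0590, -1.2363) x2=(1.1464, -1.8616, -1.5472) x3=(0.4555, 0.4903, 0.0715)
step 17: x0=(0.7248, -0.1620, -0.1952) x1=(2.1437, -2.0845, -1.2068) x2=(1.1546, -1.8808, -1.5545) x3=(0.4439, 0.5230, 0.0779)
step 18: x0=(0.7587, -0.1713, -0.1869) x1=(2.1468, -2.1097, -1.1775) x2=(1.1634, -1.9001, -1.5617) x3=(0.4326, 0.5550, 0.0839)
step 19: x0=(0.7916, -0.1784, -0.1778) x1=(2.1492, -2.1349, -1.1485) x2=(1.1726, -1.9195, -1.5686) x3=(0.4218, 0.5859, 0.0896)
step 20: x0=(0.8236, -0.1836, -0.1680) x1=(2.1509, -2.1599, -1.1197) x2=(1.1824, -1.9389, -1.5754) x3=(0.4115, 0.6157, 0.0948)
step 21: x0=(0.8547, -0.1872, -0.1577) x1=(2.1521, -2.1848, -1.0912) x2=(1.1925, -1.9585, -1.5819) x3=(0.4017, 0.6447, 0.0998)
step 22: x0=(0.8852, -0.1896, -0.1471) x1=(2.1527, -2.2095, -1.0630) x2=(1.2031, -1.9782, -1.5882) x3=(0.3922, 0.6730, 0.1046)
step 23: x0=(0.9151, -0.1909, -0.1361) x1=(2.1529, -2.2342, -1.0351) x2=(1.2141, -1.9979, -1.5944) x3=(0.3830, 0.7008, 0.1093)
step 24: x0=(0.9446, -0.1915, -0.1250) x1=(2.1525, -2.2587, -1.0074) x2=(1.2254, -2.0178, -1.6003) x3=(0.3741, 0.7282, 0.1138)
step 25: x0=(0.9737, -0.1915, -0.1136) x1=(2.1517, -2.2830, -0.9800) x2=(1.2370, -2.0377, -1.6059) x3=(0.3653, 0.7552, 0.1182)
step 26: x0=(1.0024, -0.1910, -0.1022) x1=(2.1505, -2.3073, -0.9530) x2=(1.2490, -2.0578, -1.6114) x3=(0.3568, 0.7821, 0.1226)
step 27: x0=(1.0310, -0.1902, -0.0907) x1=(2.1489, -2.3315, -0.9262) x2=(1.2613, -2.0779, -1.6166) x3=(0.3483, 0.8087, 0.1269)
step 28: x0=(1.0593, -0.1890, -0.0791) x1=(2.1469, -2.3555, -0.8996) x2=(1.2738, -2.0980, -1.6217) x3=(0.3400, 0.8351, 0.1312)
step 29: x0=(1.0875, -0.1877, -0.0675) x1=(2.1446, -2.3795, -0.8734) x2=(1.2866, -2.1183, -1.6265) x3=(0.3318, 0.8614, 0.1355)
step 30: x0=(1.1155, -0.1861, -0.0558) x1=(2.1420, -2.4033, -0.8474) x2=(1.2996, -2.1386, -1.6311) x3=(0.3236, 0.8877, 0.1397)
step 31: x0=(1.1434, -0.1843, -0.0441) x1=(2.1391, -2.4271, -0.8217) x2=(1.3129, -2.1590, -1.6355) x3=(0.3155, 0.9138, 0.1440)
step 32: x0=(1.1712, -0.1825, -0.0324) x1=(2.1359, -2.4508, -0.7963) x2=(1.3263, -2.1794, -1.6397) x3=(0.3074, 0.9399, 0.1482)
step 33: x0=(1.1989, -0.1805, -0.0207) x1=(2.1325, -2.4744, -0.7711) x2=(1.3399, -2.1999, -1.6438) x3=(0.2994, 0.9659, 0.1524)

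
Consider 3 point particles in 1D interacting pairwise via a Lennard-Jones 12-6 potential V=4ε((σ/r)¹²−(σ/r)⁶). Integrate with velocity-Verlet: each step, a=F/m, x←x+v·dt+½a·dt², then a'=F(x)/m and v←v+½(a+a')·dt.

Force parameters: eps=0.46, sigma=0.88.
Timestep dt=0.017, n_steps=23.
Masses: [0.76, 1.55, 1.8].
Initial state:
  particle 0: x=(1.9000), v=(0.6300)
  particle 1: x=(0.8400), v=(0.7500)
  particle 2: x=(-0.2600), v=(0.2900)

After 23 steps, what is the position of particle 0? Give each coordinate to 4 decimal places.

step 0: x0=(1.9000) x1=(0.8400) x2=(-0.2600)
step 1: x0=(1.9105) x1=(0.8527) x2=(-0.2550)
step 2: x0=(1.9205) x1=(0.8655) x2=(-0.2497)
step 3: x0=(1.9301) x1=(0.8782) x2=(-0.2443)
step 4: x0=(1.9392) x1=(0.8909) x2=(-0.2387)
step 5: x0=(1.9480) x1=(0.9036) x2=(-0.2328)
step 6: x0=(1.9563) x1=(0.9162) x2=(-0.2268)
step 7: x0=(1.9642) x1=(0.9288) x2=(-0.2206)
step 8: x0=(1.9717) x1=(0.9414) x2=(-0.2142)
step 9: x0=(1.9788) x1=(0.9540) x2=(-0.2076)
step 10: x0=(1.9856) x1=(0.9665) x2=(-0.2008)
step 11: x0=(1.9922) x1=(0.9790) x2=(-0.1938)
step 12: x0=(1.9984) x1=(0.9913) x2=(-0.1867)
step 13: x0=(2.0045) x1=(1.0036) x2=(-0.1794)
step 14: x0=(2.0103) x1=(1.0157) x2=(-0.1719)
step 15: x0=(2.0161) x1=(1.0277) x2=(-0.1642)
step 16: x0=(2.0219) x1=(1.0396) x2=(-0.1564)
step 17: x0=(2.0278) x1=(1.0511) x2=(-0.1484)
step 18: x0=(2.0338) x1=(1.0625) x2=(-0.1403)
step 19: x0=(2.0400) x1=(1.0735) x2=(-0.1320)
step 20: x0=(2.0466) x1=(1.0842) x2=(-0.1235)
step 21: x0=(2.0536) x1=(1.0944) x2=(-0.1149)
step 22: x0=(2.0611) x1=(1.1043) x2=(-0.1061)
step 23: x0=(2.0692) x1=(1.1137) x2=(-0.0972)

(2.0692)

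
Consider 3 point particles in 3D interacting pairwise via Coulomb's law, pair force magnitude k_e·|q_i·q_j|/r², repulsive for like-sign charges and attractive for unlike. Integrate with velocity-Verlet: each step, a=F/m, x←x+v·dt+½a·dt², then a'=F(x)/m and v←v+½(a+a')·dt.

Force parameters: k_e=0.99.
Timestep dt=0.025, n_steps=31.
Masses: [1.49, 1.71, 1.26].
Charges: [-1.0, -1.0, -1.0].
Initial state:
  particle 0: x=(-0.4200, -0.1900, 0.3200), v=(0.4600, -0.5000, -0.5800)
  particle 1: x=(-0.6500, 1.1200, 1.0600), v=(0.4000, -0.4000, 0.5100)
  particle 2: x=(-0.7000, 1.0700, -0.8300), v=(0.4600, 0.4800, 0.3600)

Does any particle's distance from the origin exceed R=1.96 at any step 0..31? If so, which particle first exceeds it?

step 0: x0=(-0.4200, -0.1900, 0.3200) x1=(-0.6500, 1.1200, 1.0600) x2=(-0.7000, 1.0700, -0.8300)
step 1: x0=(-0.4085, -0.2026, 0.3055) x1=(-0.6400, 1.1101, 1.0728) x2=(-0.6885, 1.0821, -0.8211)
step 2: x0=(-0.3969, -0.2155, 0.2910) x1=(-0.6300, 1.1003, 1.0859) x2=(-0.6771, 1.0942, -0.8125)
step 3: x0=(-0.3853, -0.2286, 0.2765) x1=(-0.6201, 1.0906, 1.0990) x2=(-0.6656, 1.1065, -0.8041)
step 4: x0=(-0.3736, -0.2420, 0.2620) x1=(-0.6102, 1.0810, 1.1124) x2=(-0.6542, 1.1190, -0.7959)
step 5: x0=(-0.3619, -0.2556, 0.2475) x1=(-0.6003, 1.0716, 1.1260) x2=(-0.6429, 1.1315, -0.7880)
step 6: x0=(-0.3501, -0.2695, 0.2330) x1=(-0.5904, 1.0623, 1.1397) x2=(-0.6315, 1.1442, -0.7803)
step 7: x0=(-0.3383, -0.2836, 0.2185) x1=(-0.5805, 1.0531, 1.1536) x2=(-0.6202, 1.1570, -0.7728)
step 8: x0=(-0.3265, -0.2979, 0.2039) x1=(-0.5706, 1.0440, 1.1676) x2=(-0.6089, 1.1700, -0.7656)
step 9: x0=(-0.3146, -0.3125, 0.1894) x1=(-0.5608, 1.0350, 1.1819) x2=(-0.5977, 1.1831, -0.7585)
step 10: x0=(-0.3027, -0.3272, 0.1748) x1=(-0.5510, 1.0260, 1.1963) x2=(-0.5865, 1.1963, -0.7517)
step 11: x0=(-0.2907, -0.3422, 0.1602) x1=(-0.5412, 1.0172, 1.2109) x2=(-0.5753, 1.2096, -0.7451)
step 12: x0=(-0.2787, -0.3574, 0.1456) x1=(-0.5314, 1.0085, 1.2256) x2=(-0.5641, 1.2231, -0.7387)
step 13: x0=(-0.2666, -0.3729, 0.1310) x1=(-0.5216, 0.9998, 1.2405) x2=(-0.5529, 1.2368, -0.7324)
step 14: x0=(-0.2545, -0.3885, 0.1164) x1=(-0.5118, 0.9912, 1.2556) x2=(-0.5418, 1.2506, -0.7264)
step 15: x0=(-0.2424, -0.4043, 0.1017) x1=(-0.5021, 0.9827, 1.2708) x2=(-0.5307, 1.2645, -0.7206)
step 16: x0=(-0.2302, -0.4203, 0.0870) x1=(-0.4924, 0.9742, 1.2862) x2=(-0.5196, 1.2785, -0.7149)
step 17: x0=(-0.2181, -0.4366, 0.0722) x1=(-0.4826, 0.9659, 1.3017) x2=(-0.5085, 1.2927, -0.7094)
step 18: x0=(-0.2058, -0.4530, 0.0575) x1=(-0.4729, 0.9575, 1.3174) x2=(-0.4975, 1.3071, -0.7041)
step 19: x0=(-0.1936, -0.4696, 0.0427) x1=(-0.4632, 0.9493, 1.3332) x2=(-0.4865, 1.3216, -0.6989)
step 20: x0=(-0.1813, -0.4863, 0.0279) x1=(-0.4536, 0.9411, 1.3492) x2=(-0.4755, 1.3362, -0.6939)
step 21: x0=(-0.1689, -0.5033, 0.0130) x1=(-0.4439, 0.9329, 1.3654) x2=(-0.4645, 1.3509, -0.6891)
step 22: x0=(-0.1566, -0.5204, -0.0019) x1=(-0.4342, 0.9248, 1.3816) x2=(-0.4536, 1.3658, -0.6844)
step 23: x0=(-0.1442, -0.5377, -0.0168) x1=(-0.4246, 0.9168, 1.3980) x2=(-0.4426, 1.3808, -0.6798)
step 24: x0=(-0.1318, -0.5551, -0.0318) x1=(-0.4149, 0.9087, 1.4146) x2=(-0.4317, 1.3960, -0.6754)
step 25: x0=(-0.1194, -0.5727, -0.0468) x1=(-0.4053, 0.9008, 1.4313) x2=(-0.4208, 1.4113, -0.6712)
step 26: x0=(-0.1069, -0.5905, -0.0619) x1=(-0.3957, 0.8928, 1.4481) x2=(-0.4099, 1.4267, -0.6671)
step 27: x0=(-0.0944, -0.6084, -0.0770) x1=(-0.3861, 0.8849, 1.4651) x2=(-0.3990, 1.4422, -0.6631)
step 28: x0=(-0.0819, -0.6264, -0.0921) x1=(-0.3765, 0.8771, 1.4821) x2=(-0.3882, 1.4579, -0.6592)
step 29: x0=(-0.0694, -0.6446, -0.1072) x1=(-0.3669, 0.8692, 1.4993) x2=(-0.3773, 1.4737, -0.6555)
step 30: x0=(-0.0568, -0.6630, -0.1224) x1=(-0.3574, 0.8614, 1.5167) x2=(-0.3665, 1.4896, -0.6518)
step 31: x0=(-0.0442, -0.6815, -0.1377) x1=(-0.3478, 0.8537, 1.5341) x2=(-0.3557, 1.5057, -0.6483)

no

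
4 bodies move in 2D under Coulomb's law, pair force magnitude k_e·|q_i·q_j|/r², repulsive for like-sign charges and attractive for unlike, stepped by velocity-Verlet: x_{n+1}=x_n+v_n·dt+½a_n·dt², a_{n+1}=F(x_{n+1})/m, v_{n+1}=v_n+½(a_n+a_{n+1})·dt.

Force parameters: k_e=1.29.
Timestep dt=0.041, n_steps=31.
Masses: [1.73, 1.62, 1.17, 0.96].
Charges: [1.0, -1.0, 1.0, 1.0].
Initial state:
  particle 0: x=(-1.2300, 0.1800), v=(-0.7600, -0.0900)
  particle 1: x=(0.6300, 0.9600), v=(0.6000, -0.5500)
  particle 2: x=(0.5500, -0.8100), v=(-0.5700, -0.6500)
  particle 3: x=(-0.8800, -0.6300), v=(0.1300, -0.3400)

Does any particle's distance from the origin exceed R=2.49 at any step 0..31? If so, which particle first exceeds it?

step 0: x0=(-1.2300, 0.1800) x1=(0.6300, 0.9600) x2=(0.5500, -0.8100) x3=(-0.8800, -0.6300)
step 1: x0=(-1.2615, 0.1772) x1=(0.6543, 0.9371) x2=(0.5273, -0.8365) x3=(-0.8745, -0.6450)
step 2: x0=(-1.2936, 0.1760) x1=(0.6782, 0.9134) x2=(0.5059, -0.8628) x3=(-0.8686, -0.6621)
step 3: x0=(-1.3263, 0.1763) x1=(0.7015, 0.8890) x2=(0.4859, -0.8888) x3=(-0.8624, -0.6809)
step 4: x0=(-1.3596, 0.1780) x1=(0.7243, 0.8639) x2=(0.4673, -0.9147) x3=(-0.8559, -0.7012)
step 5: x0=(-1.3936, 0.1810) x1=(0.7466, 0.8382) x2=(0.4502, -0.9403) x3=(-0.8492, -0.7230)
step 6: x0=(-1.4281, 0.1852) x1=(0.7683, 0.8117) x2=(0.4345, -0.9658) x3=(-0.8425, -0.7460)
step 7: x0=(-1.4632, 0.1905) x1=(0.7896, 0.7846) x2=(0.4204, -0.9911) x3=(-0.8357, -0.7700)
step 8: x0=(-1.4987, 0.1967) x1=(0.8103, 0.7569) x2=(0.4078, -1.0163) x3=(-0.8291, -0.7949)
step 9: x0=(-1.5348, 0.2039) x1=(0.8305, 0.7285) x2=(0.3969, -1.0413) x3=(-0.8227, -0.8205)
step 10: x0=(-1.5713, 0.2118) x1=(0.8503, 0.6995) x2=(0.3875, -1.0661) x3=(-0.8166, -0.8468)
step 11: x0=(-1.6082, 0.2206) x1=(0.8695, 0.6699) x2=(0.3798, -1.0908) x3=(-0.8108, -0.8736)
step 12: x0=(-1.6455, 0.2301) x1=(0.8882, 0.6397) x2=(0.3737, -1.1155) x3=(-0.8056, -0.9009)
step 13: x0=(-1.6832, 0.2402) x1=(0.9064, 0.6089) x2=(0.3693, -1.1399) x3=(-0.8008, -0.9284)
step 14: x0=(-1.7212, 0.2509) x1=(0.9241, 0.5775) x2=(0.3667, -1.1643) x3=(-0.7967, -0.9563)
step 15: x0=(-1.7595, 0.2622) x1=(0.9413, 0.5455) x2=(0.3657, -1.1885) x3=(-0.7933, -0.9843)
step 16: x0=(-1.7982, 0.2741) x1=(0.9580, 0.5130) x2=(0.3665, -1.2126) x3=(-0.7906, -1.0125)
step 17: x0=(-1.8371, 0.2864) x1=(0.9742, 0.4800) x2=(0.3690, -1.2365) x3=(-0.7887, -1.0408)
step 18: x0=(-1.8763, 0.2991) x1=(0.9900, 0.4463) x2=(0.3732, -1.2603) x3=(-0.7876, -1.0692)
step 19: x0=(-1.9157, 0.3123) x1=(1.0052, 0.4122) x2=(0.3791, -1.2839) x3=(-0.7874, -1.0977)
step 20: x0=(-1.9553, 0.3259) x1=(1.0200, 0.3774) x2=(0.3868, -1.3073) x3=(-0.7880, -1.1261)
step 21: x0=(-1.9951, 0.3398) x1=(1.0343, 0.3422) x2=(0.3961, -1.3306) x3=(-0.7894, -1.1546)
step 22: x0=(-2.0352, 0.3541) x1=(1.0480, 0.3064) x2=(0.4071, -1.3536) x3=(-0.7917, -1.1830)
step 23: x0=(-2.0754, 0.3688) x1=(1.0614, 0.2700) x2=(0.4197, -1.3763) x3=(-0.7949, -1.2114)
step 24: x0=(-2.1158, 0.3837) x1=(1.0742, 0.2331) x2=(0.4339, -1.3988) x3=(-0.7988, -1.2398)
step 25: x0=(-2.1564, 0.3989) x1=(1.0866, 0.1957) x2=(0.4497, -1.4209) x3=(-0.8036, -1.2682)
step 26: x0=(-2.1971, 0.4144) x1=(1.0985, 0.1577) x2=(0.4670, -1.4428) x3=(-0.8092, -1.2965)
step 27: x0=(-2.2380, 0.4302) x1=(1.1099, 0.1191) x2=(0.4858, -1.4643) x3=(-0.8156, -1.3248)
step 28: x0=(-2.2790, 0.4462) x1=(1.1208, 0.0801) x2=(0.5061, -1.4854) x3=(-0.8226, -1.3531)
step 29: x0=(-2.3201, 0.4624) x1=(1.1313, 0.0404) x2=(0.5277, -1.5061) x3=(-0.8304, -1.3813)
step 30: x0=(-2.3614, 0.4789) x1=(1.1413, 0.0002) x2=(0.5508, -1.5263) x3=(-0.8387, -1.4096)
step 31: x0=(-2.4027, 0.4956) x1=(1.1508, -0.0407) x2=(0.5751, -1.5461) x3=(-0.8477, -1.4378)

no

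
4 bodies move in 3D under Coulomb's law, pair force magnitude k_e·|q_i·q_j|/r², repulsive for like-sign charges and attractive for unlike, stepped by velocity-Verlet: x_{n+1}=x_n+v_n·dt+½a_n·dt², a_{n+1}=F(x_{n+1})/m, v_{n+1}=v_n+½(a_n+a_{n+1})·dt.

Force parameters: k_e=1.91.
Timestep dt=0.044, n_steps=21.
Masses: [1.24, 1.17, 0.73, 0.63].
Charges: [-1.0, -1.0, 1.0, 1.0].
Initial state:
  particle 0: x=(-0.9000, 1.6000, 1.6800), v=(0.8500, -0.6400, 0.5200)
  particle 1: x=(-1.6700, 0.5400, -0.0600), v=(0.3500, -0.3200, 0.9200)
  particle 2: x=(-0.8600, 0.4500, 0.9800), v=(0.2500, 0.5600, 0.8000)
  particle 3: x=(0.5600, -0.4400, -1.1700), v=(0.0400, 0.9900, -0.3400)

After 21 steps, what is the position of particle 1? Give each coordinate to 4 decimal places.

(-1.1274, 0.2254, 0.9163)

step 0: x0=(-0.9000, 1.6000, 1.6800) x1=(-1.6700, 0.5400, -0.0600) x2=(-0.8600, 0.4500, 0.9800) x3=(0.5600, -0.4400, -1.1700)
step 1: x0=(-0.8624, 1.5712, 1.7026) x1=(-1.6540, 0.5256, -0.0192) x2=(-0.8501, 0.4760, 1.0151) x3=(0.5615, -0.3963, -1.1849)
step 2: x0=(-0.8245, 1.5412, 1.7247) x1=(-1.6367, 0.5107, 0.0224) x2=(-0.8424, 0.5050, 1.0499) x3=(0.5626, -0.3524, -1.1998)
step 3: x0=(-0.7863, 1.5097, 1.7460) x1=(-1.6182, 0.4953, 0.0647) x2=(-0.8368, 0.5369, 1.0847) x3=(0.5633, -0.3082, -1.2146)
step 4: x0=(-0.7479, 1.4766, 1.7664) x1=(-1.5984, 0.4794, 0.1077) x2=(-0.8332, 0.5719, 1.1197) x3=(0.5635, -0.2637, -1.2293)
step 5: x0=(-0.7093, 1.4418, 1.7858) x1=(-1.5773, 0.4633, 0.1515) x2=(-0.8315, 0.6102, 1.1551) x3=(0.5631, -0.2191, -1.2438)
step 6: x0=(-0.6706, 1.4050, 1.8039) x1=(-1.5551, 0.4470, 0.1961) x2=(-0.8315, 0.6519, 1.1911) x3=(0.5623, -0.1742, -1.2580)
step 7: x0=(-0.6321, 1.3662, 1.8205) x1=(-1.5315, 0.4305, 0.2415) x2=(-0.8327, 0.6973, 1.2283) x3=(0.5610, -0.1292, -1.2720)
step 8: x0=(-0.5940, 1.3250, 1.8351) x1=(-1.5068, 0.4140, 0.2877) x2=(-0.8348, 0.7465, 1.2673) x3=(0.5592, -0.0839, -1.2857)
step 9: x0=(-0.5567, 1.2811, 1.8473) x1=(-1.4810, 0.3977, 0.3347) x2=(-0.8369, 0.7998, 1.3088) x3=(0.5569, -0.0385, -1.2991)
step 10: x0=(-0.5207, 1.2345, 1.8564) x1=(-1.4541, 0.3816, 0.3825) x2=(-0.8380, 0.8574, 1.3540) x3=(0.5541, 0.0070, -1.3120)
step 11: x0=(-0.4870, 1.1848, 1.8617) x1=(-1.4263, 0.3658, 0.4308) x2=(-0.8363, 0.9194, 1.4045) x3=(0.5508, 0.0527, -1.3246)
step 12: x0=(-0.4569, 1.1324, 1.8619) x1=(-1.3976, 0.3505, 0.4798) x2=(-0.8293, 0.9854, 1.4620) x3=(0.5470, 0.0984, -1.3366)
step 13: x0=(-0.4324, 1.0778, 1.8560) x1=(-1.3683, 0.3356, 0.5292) x2=(-0.8134, 1.0542, 1.5289) x3=(0.5427, 0.1442, -1.3482)
step 14: x0=(-0.4163, 1.0230, 1.8429) x1=(-1.3385, 0.3212, 0.5788) x2=(-0.7837, 1.1226, 1.6071) x3=(0.5379, 0.1900, -1.3591)
step 15: x0=(-0.4118, 0.9719, 1.8225) x1=(-1.3083, 0.3073, 0.6284) x2=(-0.7344, 1.1841, 1.6973) x3=(0.5326, 0.2359, -1.3696)
step 16: x0=(-0.4210, 0.9306, 1.7971) x1=(-1.2780, 0.2937, 0.6779) x2=(-0.6616, 1.2283, 1.7956) x3=(0.5268, 0.2818, -1.3793)
step 17: x0=(-0.4422, 0.9056, 1.7723) x1=(-1.2476, 0.2803, 0.7270) x2=(-0.5681, 1.2445, 1.8931) x3=(0.5205, 0.3276, -1.3885)
step 18: x0=(-0.4694, 0.8994, 1.7547) x1=(-1.2173, 0.2669, 0.7755) x2=(-0.4640, 1.2288, 1.9785) x3=(0.5137, 0.3734, -1.3970)
step 19: x0=(-0.4953, 0.9094, 1.7485) x1=(-1.1871, 0.2534, 0.8233) x2=(-0.3611, 1.1858, 2.0452) x3=(0.5063, 0.4191, -1.4048)
step 20: x0=(-0.5152, 0.9308, 1.7546) x1=(-1.1572, 0.2396, 0.8703) x2=(-0.2679, 1.1240, 2.0918) x3=(0.4985, 0.4648, -1.4119)
step 21: x0=(-0.5266, 0.9590, 1.7719) x1=(-1.1274, 0.2254, 0.9163) x2=(-0.1884, 1.0514, 2.1201) x3=(0.4902, 0.5104, -1.4184)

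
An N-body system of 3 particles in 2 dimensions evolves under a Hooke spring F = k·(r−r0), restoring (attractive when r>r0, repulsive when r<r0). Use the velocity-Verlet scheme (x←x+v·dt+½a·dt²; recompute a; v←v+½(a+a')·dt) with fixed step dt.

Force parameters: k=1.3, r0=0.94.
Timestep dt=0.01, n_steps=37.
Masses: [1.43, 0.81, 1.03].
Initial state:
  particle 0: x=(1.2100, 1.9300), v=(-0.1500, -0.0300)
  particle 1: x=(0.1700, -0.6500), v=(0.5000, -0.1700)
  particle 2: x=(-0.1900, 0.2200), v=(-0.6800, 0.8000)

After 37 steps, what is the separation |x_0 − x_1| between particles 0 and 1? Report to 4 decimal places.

2.3693

step 0: x0=(1.2100, 1.9300) x1=(0.1700, -0.6500) x2=(-0.1900, 0.2200)
step 1: x0=(1.2084, 1.9296) x1=(0.1751, -0.6516) x2=(-0.1967, 0.2281)
step 2: x0=(1.2067, 1.9289) x1=(0.1802, -0.6528) x2=(-0.2034, 0.2362)
step 3: x0=(1.2049, 1.9280) x1=(0.1855, -0.6539) x2=(-0.2099, 0.2445)
step 4: x0=(1.2029, 1.9268) x1=(0.1909, -0.6546) x2=(-0.2164, 0.2530)
step 5: x0=(1.2008, 1.9255) x1=(0.1963, -0.6550) x2=(-0.2227, 0.2615)
step 6: x0=(1.1986, 1.9238) x1=(0.2019, -0.6552) x2=(-0.2289, 0.2701)
step 7: x0=(1.1962, 1.9219) x1=(0.2076, -0.6551) x2=(-0.2351, 0.2789)
step 8: x0=(1.1937, 1.9198) x1=(0.2134, -0.6547) x2=(-0.2411, 0.2878)
step 9: x0=(1.1910, 1.9175) x1=(0.2193, -0.6540) x2=(-0.2470, 0.2967)
step 10: x0=(1.1883, 1.9149) x1=(0.2252, -0.6530) x2=(-0.2528, 0.3058)
step 11: x0=(1.1854, 1.9121) x1=(0.2313, -0.6517) x2=(-0.2585, 0.3150)
step 12: x0=(1.1823, 1.9090) x1=(0.2375, -0.6501) x2=(-0.2640, 0.3242)
step 13: x0=(1.1792, 1.9057) x1=(0.2437, -0.6483) x2=(-0.2695, 0.3336)
step 14: x0=(1.1759, 1.9022) x1=(0.2500, -0.6461) x2=(-0.2748, 0.3431)
step 15: x0=(1.1724, 1.8984) x1=(0.2564, -0.6437) x2=(-0.2801, 0.3526)
step 16: x0=(1.1689, 1.8944) x1=(0.2629, -0.6410) x2=(-0.2852, 0.3622)
step 17: x0=(1.1652, 1.8902) x1=(0.2695, -0.6379) x2=(-0.2902, 0.3720)
step 18: x0=(1.1614, 1.8858) x1=(0.2761, -0.6346) x2=(-0.2951, 0.3818)
step 19: x0=(1.1575, 1.8811) x1=(0.2829, -0.6310) x2=(-0.2999, 0.3916)
step 20: x0=(1.1534, 1.8762) x1=(0.2897, -0.6271) x2=(-0.3046, 0.4016)
step 21: x0=(1.1492, 1.8711) x1=(0.2965, -0.6229) x2=(-0.3091, 0.4116)
step 22: x0=(1.1449, 1.8658) x1=(0.3035, -0.6184) x2=(-0.3135, 0.4217)
step 23: x0=(1.1405, 1.8602) x1=(0.3105, -0.6136) x2=(-0.3178, 0.4319)
step 24: x0=(1.1360, 1.8545) x1=(0.3175, -0.6085) x2=(-0.3220, 0.4421)
step 25: x0=(1.1313, 1.8485) x1=(0.3246, -0.6031) x2=(-0.3261, 0.4524)
step 26: x0=(1.1265, 1.8423) x1=(0.3318, -0.5975) x2=(-0.3301, 0.4628)
step 27: x0=(1.1216, 1.8360) x1=(0.3390, -0.5915) x2=(-0.3339, 0.4732)
step 28: x0=(1.1166, 1.8294) x1=(0.3463, -0.5853) x2=(-0.3376, 0.4837)
step 29: x0=(1.1115, 1.8226) x1=(0.3536, -0.5787) x2=(-0.3412, 0.4942)
step 30: x0=(1.1063, 1.8156) x1=(0.3610, -0.5719) x2=(-0.3447, 0.5048)
step 31: x0=(1.1009, 1.8084) x1=(0.3684, -0.5648) x2=(-0.3481, 0.5155)
step 32: x0=(1.0955, 1.8010) x1=(0.3759, -0.5574) x2=(-0.3513, 0.5262)
step 33: x0=(1.0899, 1.7935) x1=(0.3834, -0.5498) x2=(-0.3545, 0.5369)
step 34: x0=(1.0843, 1.7857) x1=(0.3909, -0.5418) x2=(-0.3575, 0.5476)
step 35: x0=(1.0785, 1.7777) x1=(0.3985, -0.5336) x2=(-0.3604, 0.5585)
step 36: x0=(1.0726, 1.7696) x1=(0.4061, -0.5251) x2=(-0.3631, 0.5693)
step 37: x0=(1.0666, 1.7613) x1=(0.4137, -0.5163) x2=(-0.3658, 0.5802)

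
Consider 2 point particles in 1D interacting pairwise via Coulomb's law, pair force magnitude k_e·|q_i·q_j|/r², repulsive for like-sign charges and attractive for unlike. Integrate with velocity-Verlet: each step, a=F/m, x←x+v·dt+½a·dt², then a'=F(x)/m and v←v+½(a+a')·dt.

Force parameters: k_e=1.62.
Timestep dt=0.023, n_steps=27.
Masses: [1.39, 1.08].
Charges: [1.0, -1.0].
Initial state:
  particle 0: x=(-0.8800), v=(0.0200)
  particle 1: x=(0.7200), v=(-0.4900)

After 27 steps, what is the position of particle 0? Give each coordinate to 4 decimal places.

(-0.7593)

step 0: x0=(-0.8800) x1=(0.7200)
step 1: x0=(-0.8794) x1=(0.7086)
step 2: x0=(-0.8786) x1=(0.6968)
step 3: x0=(-0.8775) x1=(0.6848)
step 4: x0=(-0.8762) x1=(0.6724)
step 5: x0=(-0.8746) x1=(0.6597)
step 6: x0=(-0.8728) x1=(0.6466)
step 7: x0=(-0.8707) x1=(0.6332)
step 8: x0=(-0.8683) x1=(0.6195)
step 9: x0=(-0.8656) x1=(0.6054)
step 10: x0=(-0.8627) x1=(0.5909)
step 11: x0=(-0.8594) x1=(0.5761)
step 12: x0=(-0.8559) x1=(0.5608)
step 13: x0=(-0.8520) x1=(0.5452)
step 14: x0=(-0.8479) x1=(0.5292)
step 15: x0=(-0.8434) x1=(0.5127)
step 16: x0=(-0.8386) x1=(0.4958)
step 17: x0=(-0.8334) x1=(0.4785)
step 18: x0=(-0.8279) x1=(0.4607)
step 19: x0=(-0.8220) x1=(0.4424)
step 20: x0=(-0.8157) x1=(0.4237)
step 21: x0=(-0.8090) x1=(0.4044)
step 22: x0=(-0.8019) x1=(0.3846)
step 23: x0=(-0.7944) x1=(0.3642)
step 24: x0=(-0.7864) x1=(0.3432)
step 25: x0=(-0.7779) x1=(0.3216)
step 26: x0=(-0.7689) x1=(0.2993)
step 27: x0=(-0.7593) x1=(0.2764)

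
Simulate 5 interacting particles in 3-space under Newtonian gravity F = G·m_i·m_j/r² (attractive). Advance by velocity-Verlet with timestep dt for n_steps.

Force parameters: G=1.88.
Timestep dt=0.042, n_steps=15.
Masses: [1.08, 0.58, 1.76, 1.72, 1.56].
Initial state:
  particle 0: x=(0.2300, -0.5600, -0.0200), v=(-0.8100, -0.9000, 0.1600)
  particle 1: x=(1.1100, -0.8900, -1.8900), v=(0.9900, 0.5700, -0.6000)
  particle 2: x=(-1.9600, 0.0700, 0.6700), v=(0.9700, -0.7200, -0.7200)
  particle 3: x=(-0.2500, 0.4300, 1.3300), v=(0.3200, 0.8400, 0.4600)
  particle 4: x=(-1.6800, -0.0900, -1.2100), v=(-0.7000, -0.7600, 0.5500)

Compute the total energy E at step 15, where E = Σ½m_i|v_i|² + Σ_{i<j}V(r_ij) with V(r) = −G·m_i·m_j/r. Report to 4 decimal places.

step 0: x0=(0.2300, -0.5600, -0.0200) x1=(1.1100, -0.8900, -1.8900) x2=(-1.9600, 0.0700, 0.6700) x3=(-0.2500, 0.4300, 1.3300) x4=(-1.6800, -0.0900, -1.2100)
step 1: x0=(0.1949, -0.5971, -0.0129) x1=(1.1509, -0.8658, -1.9145) x2=(-1.9181, 0.0398, 0.6392) x3=(-0.2373, 0.4647, 1.3483) x4=(-1.7090, -0.1219, -1.1857)
step 2: x0=(0.1578, -0.6326, -0.0049) x1=(1.1906, -0.8412, -1.9376) x2=(-1.8738, 0.0095, 0.6073) x3=(-0.2260, 0.4982, 1.3644) x4=(-1.7371, -0.1537, -1.1588)
step 3: x0=(0.1185, -0.6665, 0.0038) x1=(1.2290, -0.8161, -1.9594) x2=(-1.8272, -0.0206, 0.5741) x3=(-0.2162, 0.5304, 1.3785) x4=(-1.7642, -0.1854, -1.1293)
step 4: x0=(0.0771, -0.6988, 0.0133) x1=(1.2661, -0.7907, -1.9798) x2=(-1.7784, -0.0508, 0.5396) x3=(-0.2079, 0.5613, 1.3905) x4=(-1.7904, -0.2170, -1.0970)
step 5: x0=(0.0335, -0.7294, 0.0235) x1=(1.3021, -0.7650, -1.9990) x2=(-1.7274, -0.0809, 0.5036) x3=(-0.2010, 0.5908, 1.4005) x4=(-1.8154, -0.2483, -1.0617)
step 6: x0=(-0.0125, -0.7581, 0.0343) x1=(1.3368, -0.7390, -2.0171) x2=(-1.6743, -0.1110, 0.4659) x3=(-0.1955, 0.6189, 1.4085) x4=(-1.8391, -0.2795, -1.0233)
step 7: x0=(-0.0609, -0.7849, 0.0458) x1=(1.3703, -0.7128, -2.0339) x2=(-1.6191, -0.1412, 0.4265) x3=(-0.1915, 0.6454, 1.4145) x4=(-1.8615, -0.3103, -0.9815)
step 8: x0=(-0.1120, -0.8097, 0.0580) x1=(1.4027, -0.6864, -2.0496) x2=(-1.5620, -0.1714, 0.3851) x3=(-0.1888, 0.6705, 1.4184) x4=(-1.8822, -0.3409, -0.9362)
step 9: x0=(-0.1660, -0.8323, 0.0707) x1=(1.4340, -0.6598, -2.0642) x2=(-1.5031, -0.2019, 0.3415) x3=(-0.1876, 0.6940, 1.4205) x4=(-1.9011, -0.3710, -0.8871)
step 10: x0=(-0.2232, -0.8525, 0.0840) x1=(1.4641, -0.6330, -2.0777) x2=(-1.4425, -0.2327, 0.2956) x3=(-0.1876, 0.7158, 1.4205) x4=(-1.9176, -0.4007, -0.8339)
step 11: x0=(-0.2840, -0.8700, 0.0978) x1=(1.4931, -0.6061, -2.0901) x2=(-1.3806, -0.2641, 0.2471) x3=(-0.1890, 0.7361, 1.4186) x4=(-1.9314, -0.4299, -0.7764)
step 12: x0=(-0.3490, -0.8843, 0.1121) x1=(1.5210, -0.5791, -2.1015) x2=(-1.3173, -0.2964, 0.1958) x3=(-0.1916, 0.7546, 1.4147) x4=(-1.9419, -0.4585, -0.7144)
step 13: x0=(-0.4189, -0.8949, 0.1267) x1=(1.5478, -0.5519, -2.1119) x2=(-1.2531, -0.3299, 0.1418) x3=(-0.1954, 0.7714, 1.4089) x4=(-1.9484, -0.4864, -0.6477)
step 14: x0=(-0.4948, -0.9009, 0.1412) x1=(1.5735, -0.5247, -2.1213) x2=(-1.1881, -0.3653, 0.0852) x3=(-0.2004, 0.7865, 1.4011) x4=(-1.9500, -0.5135, -0.5762)
step 15: x0=(-0.5780, -0.9008, 0.1550) x1=(1.5981, -0.4973, -2.1297) x2=(-1.1223, -0.4034, 0.0264) x3=(-0.2065, 0.7999, 1.3915) x4=(-1.9458, -0.5399, -0.5002)
step 0 velocities: v0=(-0.8100, -0.9000, 0.1600) v1=(0.9900, 0.5700, -0.6000) v2=(0.9700, -0.7200, -0.7200) v3=(0.3200, 0.8400, 0.4600) v4=(-0.7000, -0.7600, 0.5500)
step 0: KE=4.9743, PE=-14.4424, E=-9.4682
step 15 velocities: v0=(-2.0884, 0.1027, 0.3046) v1=(0.5740, 0.6514, -0.1887) v2=(1.5779, -0.9573, -1.4092) v3=(-0.1587, 0.2963, -0.2526) v4=(0.1817, -0.6173, 1.8602)
step 15: KE=10.5591, PE=-20.0149, E=-9.4558

-9.4558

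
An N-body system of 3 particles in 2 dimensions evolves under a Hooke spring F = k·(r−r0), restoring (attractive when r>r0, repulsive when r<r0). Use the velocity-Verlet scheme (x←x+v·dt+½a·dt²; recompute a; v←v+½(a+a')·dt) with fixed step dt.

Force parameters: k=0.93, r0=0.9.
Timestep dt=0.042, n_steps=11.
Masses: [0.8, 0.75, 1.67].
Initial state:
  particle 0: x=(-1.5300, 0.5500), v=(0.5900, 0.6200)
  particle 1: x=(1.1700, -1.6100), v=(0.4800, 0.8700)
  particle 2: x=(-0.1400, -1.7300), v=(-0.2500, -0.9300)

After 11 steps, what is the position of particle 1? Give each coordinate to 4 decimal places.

(1.0767, -1.0350)

step 0: x0=(-1.5300, 0.5500) x1=(1.1700, -1.6100) x2=(-0.1400, -1.7300)
step 1: x0=(-1.5022, 0.5729) x1=(1.1875, -1.5718) x2=(-0.1507, -1.7683)
step 2: x0=(-1.4685, 0.5893) x1=(1.1997, -1.5302) x2=(-0.1619, -1.8050)
step 3: x0=(-1.4290, 0.5992) x1=(1.2066, -1.4854) x2=(-0.1735, -1.8400)
step 4: x0=(-1.3838, 0.6026) x1=(1.2081, -1.4376) x2=(-0.1854, -1.8733)
step 5: x0=(-1.3331, 0.5996) x1=(1.2043, -1.3869) x2=(-0.1976, -1.9048)
step 6: x0=(-1.2771, 0.5901) x1=(1.1953, -1.3335) x2=(-0.2100, -1.9344)
step 7: x0=(-1.2159, 0.5744) x1=(1.1812, -1.2777) x2=(-0.2225, -1.9622)
step 8: x0=(-1.1500, 0.5526) x1=(1.1621, -1.2196) x2=(-0.2351, -1.9879)
step 9: x0=(-1.0795, 0.5247) x1=(1.1382, -1.1596) x2=(-0.2477, -2.0117)
step 10: x0=(-1.0049, 0.4911) x1=(1.1097, -1.0980) x2=(-0.2602, -2.0335)
step 11: x0=(-0.9263, 0.4519) x1=(1.0767, -1.0350) x2=(-0.2726, -2.0532)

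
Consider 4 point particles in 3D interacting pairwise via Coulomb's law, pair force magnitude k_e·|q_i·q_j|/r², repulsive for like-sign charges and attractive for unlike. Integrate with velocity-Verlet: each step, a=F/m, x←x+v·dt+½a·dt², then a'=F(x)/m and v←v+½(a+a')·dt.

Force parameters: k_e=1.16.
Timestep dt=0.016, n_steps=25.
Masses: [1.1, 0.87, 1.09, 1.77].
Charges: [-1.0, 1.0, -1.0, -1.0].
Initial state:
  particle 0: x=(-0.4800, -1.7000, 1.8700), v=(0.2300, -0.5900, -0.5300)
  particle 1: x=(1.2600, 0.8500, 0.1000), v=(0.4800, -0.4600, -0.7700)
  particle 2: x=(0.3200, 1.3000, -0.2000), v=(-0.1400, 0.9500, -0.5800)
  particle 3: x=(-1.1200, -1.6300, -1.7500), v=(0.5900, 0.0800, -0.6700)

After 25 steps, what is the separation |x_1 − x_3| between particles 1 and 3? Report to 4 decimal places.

step 0: x0=(-0.4800, -1.7000, 1.8700) x1=(1.2600, 0.8500, 0.1000) x2=(0.3200, 1.3000, -0.2000) x3=(-1.1200, -1.6300, -1.7500)
step 1: x0=(-0.4763, -1.7094, 1.8615) x1=(1.2675, 0.8427, 0.0876) x2=(0.3179, 1.3152, -0.2092) x3=(-1.1106, -1.6287, -1.7607)
step 2: x0=(-0.4726, -1.7189, 1.8531) x1=(1.2748, 0.8355, 0.0752) x2=(0.3159, 1.3303, -0.2184) x3=(-1.1011, -1.6274, -1.7715)
step 3: x0=(-0.4689, -1.7283, 1.8446) x1=(1.2818, 0.8283, 0.0627) x2=(0.3142, 1.3453, -0.2276) x3=(-1.0917, -1.6262, -1.7822)
step 4: x0=(-0.4652, -1.7378, 1.8362) x1=(1.2886, 0.8213, 0.0501) x2=(0.3127, 1.3603, -0.2367) x3=(-1.0822, -1.6249, -1.7930)
step 5: x0=(-0.4615, -1.7472, 1.8278) x1=(1.2951, 0.8143, 0.0375) x2=(0.3113, 1.3752, -0.2457) x3=(-1.0728, -1.6236, -1.8038)
step 6: x0=(-0.4577, -1.7567, 1.8195) x1=(1.3014, 0.8074, 0.0248) x2=(0.3102, 1.3900, -0.2547) x3=(-1.0634, -1.6224, -1.8145)
step 7: x0=(-0.4540, -1.7661, 1.8111) x1=(1.3074, 0.8006, 0.0121) x2=(0.3092, 1.4048, -0.2636) x3=(-1.0539, -1.6211, -1.8253)
step 8: x0=(-0.4502, -1.7755, 1.8028) x1=(1.3132, 0.7939, -0.0007) x2=(0.3083, 1.4196, -0.2725) x3=(-1.0445, -1.6199, -1.8362)
step 9: x0=(-0.4465, -1.7850, 1.7945) x1=(1.3188, 0.7873, -0.0136) x2=(0.3077, 1.4342, -0.2814) x3=(-1.0350, -1.6186, -1.8470)
step 10: x0=(-0.4427, -1.7944, 1.7862) x1=(1.3242, 0.7807, -0.0264) x2=(0.3072, 1.4488, -0.2902) x3=(-1.0256, -1.6173, -1.8578)
step 11: x0=(-0.4389, -1.8039, 1.7779) x1=(1.3294, 0.7743, -0.0394) x2=(0.3068, 1.4633, -0.2990) x3=(-1.0162, -1.6161, -1.8687)
step 12: x0=(-0.4351, -1.8133, 1.7696) x1=(1.3344, 0.7679, -0.0524) x2=(0.3066, 1.4778, -0.3077) x3=(-1.0067, -1.6148, -1.8795)
step 13: x0=(-0.4313, -1.8228, 1.7614) x1=(1.3392, 0.7616, -0.0654) x2=(0.3066, 1.4922, -0.3164) x3=(-0.9973, -1.6136, -1.8904)
step 14: x0=(-0.4275, -1.8322, 1.7532) x1=(1.3437, 0.7554, -0.0784) x2=(0.3066, 1.5065, -0.3251) x3=(-0.9878, -1.6124, -1.9013)
step 15: x0=(-0.4237, -1.8417, 1.7449) x1=(1.3481, 0.7493, -0.0915) x2=(0.3069, 1.5208, -0.3338) x3=(-0.9784, -1.6111, -1.9122)
step 16: x0=(-0.4199, -1.8511, 1.7368) x1=(1.3524, 0.7433, -0.1046) x2=(0.3072, 1.5350, -0.3424) x3=(-0.9689, -1.6099, -1.9231)
step 17: x0=(-0.4160, -1.8606, 1.7286) x1=(1.3564, 0.7373, -0.1178) x2=(0.3077, 1.5492, -0.3510) x3=(-0.9595, -1.6086, -1.9340)
step 18: x0=(-0.4122, -1.8700, 1.7204) x1=(1.3603, 0.7315, -0.1310) x2=(0.3083, 1.5633, -0.3596) x3=(-0.9501, -1.6074, -1.9449)
step 19: x0=(-0.4083, -1.8795, 1.7123) x1=(1.3640, 0.7257, -0.1442) x2=(0.3091, 1.5773, -0.3681) x3=(-0.9406, -1.6062, -1.9559)
step 20: x0=(-0.4044, -1.8889, 1.7042) x1=(1.3675, 0.7199, -0.1575) x2=(0.3099, 1.5913, -0.3767) x3=(-0.9311, -1.6049, -1.9668)
step 21: x0=(-0.4005, -1.8984, 1.6961) x1=(1.3709, 0.7143, -0.1707) x2=(0.3109, 1.6052, -0.3852) x3=(-0.9217, -1.6037, -1.9778)
step 22: x0=(-0.3967, -1.9078, 1.6880) x1=(1.3741, 0.7087, -0.1840) x2=(0.3120, 1.6191, -0.3936) x3=(-0.9122, -1.6025, -1.9888)
step 23: x0=(-0.3928, -1.9173, 1.6799) x1=(1.3771, 0.7033, -0.1974) x2=(0.3132, 1.6329, -0.4021) x3=(-0.9028, -1.6012, -1.9997)
step 24: x0=(-0.3888, -1.9268, 1.6719) x1=(1.3801, 0.6978, -0.2107) x2=(0.3145, 1.6467, -0.4105) x3=(-0.8933, -1.6000, -2.0107)
step 25: x0=(-0.3849, -1.9362, 1.6638) x1=(1.3828, 0.6925, -0.2241) x2=(0.3159, 1.6603, -0.4190) x3=(-0.8839, -1.5988, -2.0217)

3.6904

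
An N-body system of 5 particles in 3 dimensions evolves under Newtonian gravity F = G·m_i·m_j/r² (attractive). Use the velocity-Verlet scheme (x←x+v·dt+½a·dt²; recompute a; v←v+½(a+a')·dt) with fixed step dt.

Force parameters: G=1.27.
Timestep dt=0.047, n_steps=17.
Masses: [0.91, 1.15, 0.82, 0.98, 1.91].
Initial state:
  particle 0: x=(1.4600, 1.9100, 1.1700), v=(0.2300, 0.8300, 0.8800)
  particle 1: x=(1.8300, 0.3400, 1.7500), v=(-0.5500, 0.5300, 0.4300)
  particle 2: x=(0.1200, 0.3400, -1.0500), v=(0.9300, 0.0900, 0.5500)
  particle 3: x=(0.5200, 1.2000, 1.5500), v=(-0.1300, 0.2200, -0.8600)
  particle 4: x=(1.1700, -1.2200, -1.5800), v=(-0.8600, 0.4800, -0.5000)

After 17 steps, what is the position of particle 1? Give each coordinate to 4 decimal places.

step 0: x0=(1.4600, 1.9100, 1.1700) x1=(1.8300, 0.3400, 1.7500) x2=(0.1200, 0.3400, -1.0500) x3=(0.5200, 1.2000, 1.5500) x4=(1.1700, -1.2200, -1.5800)
step 1: x0=(1.4702, 1.9478, 1.2116) x1=(1.8035, 0.3655, 1.7697) x2=(0.1643, 0.3438, -1.0239) x3=(0.5151, 1.2103, 1.5091) x4=(1.1294, -1.1970, -1.6032)
step 2: x0=(1.4791, 1.9832, 1.2537) x1=(1.7757, 0.3923, 1.7885) x2=(0.2096, 0.3467, -0.9975) x3=(0.5125, 1.2206, 1.4675) x4=(1.0886, -1.1733, -1.6258)
step 3: x0=(1.4867, 2.0161, 1.2960) x1=(1.7467, 0.4204, 1.8062) x2=(0.2559, 0.3486, -0.9707) x3=(0.5123, 1.2308, 1.4254) x4=(1.0474, -1.1487, -1.6477)
step 4: x0=(1.4930, 2.0466, 1.3384) x1=(1.7164, 0.4498, 1.8228) x2=(0.3033, 0.3495, -0.9437) x3=(0.5145, 1.2410, 1.3828) x4=(1.0060, -1.1232, -1.6689)
step 5: x0=(1.4980, 2.0745, 1.3809) x1=(1.6848, 0.4805, 1.8382) x2=(0.3516, 0.3493, -0.9165) x3=(0.5191, 1.2511, 1.3399) x4=(0.9643, -1.0968, -1.6895)
step 6: x0=(1.5017, 2.1000, 1.4233) x1=(1.6520, 0.5126, 1.8525) x2=(0.4008, 0.3480, -0.8890) x3=(0.5260, 1.2611, 1.2970) x4=(0.9224, -1.0696, -1.7092)
step 7: x0=(1.5042, 2.1229, 1.4654) x1=(1.6179, 0.5461, 1.8655) x2=(0.4508, 0.3455, -0.8615) x3=(0.5353, 1.2709, 1.2541) x4=(0.8803, -1.0414, -1.7282)
step 8: x0=(1.5055, 2.1432, 1.5072) x1=(1.5826, 0.5811, 1.8771) x2=(0.5016, 0.3419, -0.8339) x3=(0.5469, 1.2804, 1.2114) x4=(0.8380, -1.0122, -1.7464)
step 9: x0=(1.5055, 2.1611, 1.5486) x1=(1.5461, 0.6175, 1.8874) x2=(0.5530, 0.3372, -0.8064) x3=(0.5607, 1.2898, 1.1691) x4=(0.7956, -0.9822, -1.7637)
step 10: x0=(1.5044, 2.1763, 1.5895) x1=(1.5084, 0.6555, 1.8961) x2=(0.6049, 0.3313, -0.7789) x3=(0.5767, 1.2988, 1.1273) x4=(0.7531, -0.9511, -1.7800)
step 11: x0=(1.5022, 2.1890, 1.6298) x1=(1.4696, 0.6950, 1.9032) x2=(0.6571, 0.3243, -0.7515) x3=(0.5949, 1.3074, 1.0862) x4=(0.7106, -0.9191, -1.7954)
step 12: x0=(1.4989, 2.1991, 1.6694) x1=(1.4296, 0.7362, 1.9087) x2=(0.7096, 0.3162, -0.7243) x3=(0.6151, 1.3156, 1.0459) x4=(0.6681, -0.8861, -1.8099)
step 13: x0=(1.4946, 2.2065, 1.7083) x1=(1.3886, 0.7790, 1.9124) x2=(0.7622, 0.3072, -0.6973) x3=(0.6374, 1.3232, 1.0066) x4=(0.6257, -0.8523, -1.8233)
step 14: x0=(1.4892, 2.2113, 1.7464) x1=(1.3466, 0.8235, 1.9141) x2=(0.8147, 0.2973, -0.6705) x3=(0.6615, 1.3303, 0.9684) x4=(0.5834, -0.8175, -1.8357)
step 15: x0=(1.4827, 2.2133, 1.7836) x1=(1.3037, 0.8698, 1.9139) x2=(0.8671, 0.2867, -0.6439) x3=(0.6875, 1.3368, 0.9316) x4=(0.5413, -0.7818, -1.8471)
step 16: x0=(1.4753, 2.2126, 1.8198) x1=(1.2600, 0.9180, 1.9116) x2=(0.9190, 0.2754, -0.6175) x3=(0.7152, 1.3426, 0.8962) x4=(0.4994, -0.7453, -1.8573)
step 17: x0=(1.4668, 2.2090, 1.8550) x1=(1.2157, 0.9680, 1.9070) x2=(0.9706, 0.2637, -0.5913) x3=(0.7445, 1.3477, 0.8623) x4=(0.4578, -0.7081, -1.8666)

(1.2157, 0.9680, 1.9070)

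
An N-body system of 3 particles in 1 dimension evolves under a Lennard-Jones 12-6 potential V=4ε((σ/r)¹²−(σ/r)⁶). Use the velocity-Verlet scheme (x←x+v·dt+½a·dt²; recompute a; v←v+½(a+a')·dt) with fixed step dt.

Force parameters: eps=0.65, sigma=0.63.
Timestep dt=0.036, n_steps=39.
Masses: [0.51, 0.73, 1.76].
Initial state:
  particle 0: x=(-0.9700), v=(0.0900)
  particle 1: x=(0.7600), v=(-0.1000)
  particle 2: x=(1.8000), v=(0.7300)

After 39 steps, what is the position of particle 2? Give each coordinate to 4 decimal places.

(2.7139)

step 0: x0=(-0.9700) x1=(0.7600) x2=(1.8000)
step 1: x0=(-0.9667) x1=(0.7570) x2=(1.8260)
step 2: x0=(-0.9634) x1=(0.7549) x2=(1.8517)
step 3: x0=(-0.9600) x1=(0.7536) x2=(1.8769)
step 4: x0=(-0.9566) x1=(0.7531) x2=(1.9019)
step 5: x0=(-0.9531) x1=(0.7530) x2=(1.9266)
step 6: x0=(-0.9495) x1=(0.7535) x2=(1.9511)
step 7: x0=(-0.9459) x1=(0.7545) x2=(1.9754)
step 8: x0=(-0.9422) x1=(0.7557) x2=(1.9995)
step 9: x0=(-0.9385) x1=(0.7573) x2=(2.0235)
step 10: x0=(-0.9347) x1=(0.7592) x2=(2.0473)
step 11: x0=(-0.9308) x1=(0.7614) x2=(2.0711)
step 12: x0=(-0.9269) x1=(0.7637) x2=(2.0947)
step 13: x0=(-0.9229) x1=(0.7662) x2=(2.1182)
step 14: x0=(-0.9188) x1=(0.7689) x2=(2.1416)
step 15: x0=(-0.9147) x1=(0.7718) x2=(2.1650)
step 16: x0=(-0.9105) x1=(0.7747) x2=(2.1883)
step 17: x0=(-0.9063) x1=(0.7778) x2=(2.2115)
step 18: x0=(-0.9019) x1=(0.7809) x2=(2.2347)
step 19: x0=(-0.8976) x1=(0.7842) x2=(2.2578)
step 20: x0=(-0.8931) x1=(0.7875) x2=(2.2808)
step 21: x0=(-0.8886) x1=(0.7908) x2=(2.3039)
step 22: x0=(-0.8840) x1=(0.7942) x2=(2.3269)
step 23: x0=(-0.8794) x1=(0.7977) x2=(2.3498)
step 24: x0=(-0.8747) x1=(0.8011) x2=(2.3727)
step 25: x0=(-0.8699) x1=(0.8047) x2=(2.3956)
step 26: x0=(-0.8650) x1=(0.8082) x2=(2.4185)
step 27: x0=(-0.8601) x1=(0.8117) x2=(2.4413)
step 28: x0=(-0.8551) x1=(0.8153) x2=(2.4641)
step 29: x0=(-0.8501) x1=(0.8188) x2=(2.4869)
step 30: x0=(-0.8449) x1=(0.8224) x2=(2.5097)
step 31: x0=(-0.8398) x1=(0.8259) x2=(2.5324)
step 32: x0=(-0.8345) x1=(0.8295) x2=(2.5551)
step 33: x0=(-0.8292) x1=(0.8330) x2=(2.5779)
step 34: x0=(-0.8238) x1=(0.8365) x2=(2.6006)
step 35: x0=(-0.8183) x1=(0.8400) x2=(2.6232)
step 36: x0=(-0.8127) x1=(0.8435) x2=(2.6459)
step 37: x0=(-0.8071) x1=(0.8470) x2=(2.6686)
step 38: x0=(-0.8014) x1=(0.8504) x2=(2.6912)
step 39: x0=(-0.7957) x1=(0.8538) x2=(2.7139)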